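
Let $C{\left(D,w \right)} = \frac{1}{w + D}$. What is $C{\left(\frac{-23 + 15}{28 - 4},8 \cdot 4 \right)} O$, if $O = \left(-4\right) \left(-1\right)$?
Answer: $\frac{12}{95} \approx 0.12632$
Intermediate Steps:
$O = 4$
$C{\left(D,w \right)} = \frac{1}{D + w}$
$C{\left(\frac{-23 + 15}{28 - 4},8 \cdot 4 \right)} O = \frac{1}{\frac{-23 + 15}{28 - 4} + 8 \cdot 4} \cdot 4 = \frac{1}{- \frac{8}{24} + 32} \cdot 4 = \frac{1}{\left(-8\right) \frac{1}{24} + 32} \cdot 4 = \frac{1}{- \frac{1}{3} + 32} \cdot 4 = \frac{1}{\frac{95}{3}} \cdot 4 = \frac{3}{95} \cdot 4 = \frac{12}{95}$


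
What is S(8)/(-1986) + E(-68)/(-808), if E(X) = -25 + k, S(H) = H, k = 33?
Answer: -1397/100293 ≈ -0.013929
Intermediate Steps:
E(X) = 8 (E(X) = -25 + 33 = 8)
S(8)/(-1986) + E(-68)/(-808) = 8/(-1986) + 8/(-808) = 8*(-1/1986) + 8*(-1/808) = -4/993 - 1/101 = -1397/100293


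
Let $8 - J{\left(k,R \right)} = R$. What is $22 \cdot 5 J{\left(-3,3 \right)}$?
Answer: $550$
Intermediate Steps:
$J{\left(k,R \right)} = 8 - R$
$22 \cdot 5 J{\left(-3,3 \right)} = 22 \cdot 5 \left(8 - 3\right) = 110 \left(8 - 3\right) = 110 \cdot 5 = 550$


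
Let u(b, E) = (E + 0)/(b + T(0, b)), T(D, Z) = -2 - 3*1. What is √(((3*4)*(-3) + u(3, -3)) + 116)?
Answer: √326/2 ≈ 9.0277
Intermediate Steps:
T(D, Z) = -5 (T(D, Z) = -2 - 3 = -5)
u(b, E) = E/(-5 + b) (u(b, E) = (E + 0)/(b - 5) = E/(-5 + b))
√(((3*4)*(-3) + u(3, -3)) + 116) = √(((3*4)*(-3) - 3/(-5 + 3)) + 116) = √((12*(-3) - 3/(-2)) + 116) = √((-36 - 3*(-½)) + 116) = √((-36 + 3/2) + 116) = √(-69/2 + 116) = √(163/2) = √326/2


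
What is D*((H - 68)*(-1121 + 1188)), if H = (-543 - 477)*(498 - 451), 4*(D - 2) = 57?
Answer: -52268710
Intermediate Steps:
D = 65/4 (D = 2 + (¼)*57 = 2 + 57/4 = 65/4 ≈ 16.250)
H = -47940 (H = -1020*47 = -47940)
D*((H - 68)*(-1121 + 1188)) = 65*((-47940 - 68)*(-1121 + 1188))/4 = 65*(-48008*67)/4 = (65/4)*(-3216536) = -52268710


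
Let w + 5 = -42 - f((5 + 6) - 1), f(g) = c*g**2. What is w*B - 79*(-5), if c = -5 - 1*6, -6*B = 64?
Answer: -10837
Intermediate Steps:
B = -32/3 (B = -1/6*64 = -32/3 ≈ -10.667)
c = -11 (c = -5 - 6 = -11)
f(g) = -11*g**2
w = 1053 (w = -5 + (-42 - (-11)*((5 + 6) - 1)**2) = -5 + (-42 - (-11)*(11 - 1)**2) = -5 + (-42 - (-11)*10**2) = -5 + (-42 - (-11)*100) = -5 + (-42 - 1*(-1100)) = -5 + (-42 + 1100) = -5 + 1058 = 1053)
w*B - 79*(-5) = 1053*(-32/3) - 79*(-5) = -11232 + 395 = -10837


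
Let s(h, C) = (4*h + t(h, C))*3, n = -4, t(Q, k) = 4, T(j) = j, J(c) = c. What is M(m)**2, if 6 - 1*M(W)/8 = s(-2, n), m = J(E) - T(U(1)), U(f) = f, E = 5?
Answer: 20736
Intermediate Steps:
m = 4 (m = 5 - 1*1 = 5 - 1 = 4)
s(h, C) = 12 + 12*h (s(h, C) = (4*h + 4)*3 = (4 + 4*h)*3 = 12 + 12*h)
M(W) = 144 (M(W) = 48 - 8*(12 + 12*(-2)) = 48 - 8*(12 - 24) = 48 - 8*(-12) = 48 + 96 = 144)
M(m)**2 = 144**2 = 20736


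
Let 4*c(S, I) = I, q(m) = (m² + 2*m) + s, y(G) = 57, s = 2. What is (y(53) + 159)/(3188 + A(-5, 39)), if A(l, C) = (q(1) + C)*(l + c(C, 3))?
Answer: 216/3001 ≈ 0.071976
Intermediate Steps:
q(m) = 2 + m² + 2*m (q(m) = (m² + 2*m) + 2 = 2 + m² + 2*m)
c(S, I) = I/4
A(l, C) = (5 + C)*(¾ + l) (A(l, C) = ((2 + 1² + 2*1) + C)*(l + (¼)*3) = ((2 + 1 + 2) + C)*(l + ¾) = (5 + C)*(¾ + l))
(y(53) + 159)/(3188 + A(-5, 39)) = (57 + 159)/(3188 + (15/4 + 5*(-5) + (¾)*39 + 39*(-5))) = 216/(3188 + (15/4 - 25 + 117/4 - 195)) = 216/(3188 - 187) = 216/3001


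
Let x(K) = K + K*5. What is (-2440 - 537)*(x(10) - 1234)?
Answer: 3494998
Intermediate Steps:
x(K) = 6*K (x(K) = K + 5*K = 6*K)
(-2440 - 537)*(x(10) - 1234) = (-2440 - 537)*(6*10 - 1234) = -2977*(60 - 1234) = -2977*(-1174) = 3494998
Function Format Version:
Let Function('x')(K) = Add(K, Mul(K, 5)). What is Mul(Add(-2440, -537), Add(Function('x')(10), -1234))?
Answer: 3494998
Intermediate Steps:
Function('x')(K) = Mul(6, K) (Function('x')(K) = Add(K, Mul(5, K)) = Mul(6, K))
Mul(Add(-2440, -537), Add(Function('x')(10), -1234)) = Mul(Add(-2440, -537), Add(Mul(6, 10), -1234)) = Mul(-2977, Add(60, -1234)) = Mul(-2977, -1174) = 3494998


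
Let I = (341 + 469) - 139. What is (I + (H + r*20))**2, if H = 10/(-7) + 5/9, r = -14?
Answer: 604078084/3969 ≈ 1.5220e+5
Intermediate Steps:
I = 671 (I = 810 - 139 = 671)
H = -55/63 (H = 10*(-1/7) + 5*(1/9) = -10/7 + 5/9 = -55/63 ≈ -0.87302)
(I + (H + r*20))**2 = (671 + (-55/63 - 14*20))**2 = (671 + (-55/63 - 280))**2 = (671 - 17695/63)**2 = (24578/63)**2 = 604078084/3969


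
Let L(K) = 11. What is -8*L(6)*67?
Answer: -5896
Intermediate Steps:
-8*L(6)*67 = -8*11*67 = -88*67 = -5896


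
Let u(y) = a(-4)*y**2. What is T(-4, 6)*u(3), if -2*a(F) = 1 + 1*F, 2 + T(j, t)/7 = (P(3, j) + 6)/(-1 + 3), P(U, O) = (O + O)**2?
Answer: 6237/2 ≈ 3118.5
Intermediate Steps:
P(U, O) = 4*O**2 (P(U, O) = (2*O)**2 = 4*O**2)
T(j, t) = 7 + 14*j**2 (T(j, t) = -14 + 7*((4*j**2 + 6)/(-1 + 3)) = -14 + 7*((6 + 4*j**2)/2) = -14 + 7*((6 + 4*j**2)*(1/2)) = -14 + 7*(3 + 2*j**2) = -14 + (21 + 14*j**2) = 7 + 14*j**2)
a(F) = -1/2 - F/2 (a(F) = -(1 + 1*F)/2 = -(1 + F)/2 = -1/2 - F/2)
u(y) = 3*y**2/2 (u(y) = (-1/2 - 1/2*(-4))*y**2 = (-1/2 + 2)*y**2 = 3*y**2/2)
T(-4, 6)*u(3) = (7 + 14*(-4)**2)*((3/2)*3**2) = (7 + 14*16)*((3/2)*9) = (7 + 224)*(27/2) = 231*(27/2) = 6237/2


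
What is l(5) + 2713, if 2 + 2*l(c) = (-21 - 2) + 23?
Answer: 2712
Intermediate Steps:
l(c) = -1 (l(c) = -1 + ((-21 - 2) + 23)/2 = -1 + (-23 + 23)/2 = -1 + (½)*0 = -1 + 0 = -1)
l(5) + 2713 = -1 + 2713 = 2712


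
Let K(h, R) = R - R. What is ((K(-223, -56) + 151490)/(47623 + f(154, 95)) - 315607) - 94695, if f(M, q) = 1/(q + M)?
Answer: -2432687956823/5929064 ≈ -4.1030e+5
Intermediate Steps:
K(h, R) = 0
f(M, q) = 1/(M + q)
((K(-223, -56) + 151490)/(47623 + f(154, 95)) - 315607) - 94695 = ((0 + 151490)/(47623 + 1/(154 + 95)) - 315607) - 94695 = (151490/(47623 + 1/249) - 315607) - 94695 = (151490/(11858128/249) - 315607) - 94695 = (151490*(249/11858128) - 315607) - 94695 = (18860505/5929064 - 315607) - 94695 = -1871235241343/5929064 - 94695 = -2432687956823/5929064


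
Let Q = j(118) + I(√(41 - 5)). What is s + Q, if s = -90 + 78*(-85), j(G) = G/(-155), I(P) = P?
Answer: -1040788/155 ≈ -6714.8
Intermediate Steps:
j(G) = -G/155 (j(G) = G*(-1/155) = -G/155)
Q = 812/155 (Q = -1/155*118 + √(41 - 5) = -118/155 + √36 = -118/155 + 6 = 812/155 ≈ 5.2387)
s = -6720 (s = -90 - 6630 = -6720)
s + Q = -6720 + 812/155 = -1040788/155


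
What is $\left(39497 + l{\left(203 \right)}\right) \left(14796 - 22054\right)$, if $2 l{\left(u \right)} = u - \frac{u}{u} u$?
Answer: $-286669226$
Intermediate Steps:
$l{\left(u \right)} = 0$ ($l{\left(u \right)} = \frac{u - \frac{u}{u} u}{2} = \frac{u - 1 u}{2} = \frac{u - u}{2} = \frac{1}{2} \cdot 0 = 0$)
$\left(39497 + l{\left(203 \right)}\right) \left(14796 - 22054\right) = \left(39497 + 0\right) \left(14796 - 22054\right) = 39497 \left(-7258\right) = -286669226$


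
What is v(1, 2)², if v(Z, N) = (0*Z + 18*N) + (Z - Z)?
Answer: 1296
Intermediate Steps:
v(Z, N) = 18*N (v(Z, N) = (0 + 18*N) + 0 = 18*N + 0 = 18*N)
v(1, 2)² = (18*2)² = 36² = 1296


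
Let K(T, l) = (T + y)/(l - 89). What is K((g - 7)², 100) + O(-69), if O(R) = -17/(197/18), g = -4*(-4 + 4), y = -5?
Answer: 482/197 ≈ 2.4467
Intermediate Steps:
g = 0 (g = -4*0 = 0)
K(T, l) = (-5 + T)/(-89 + l) (K(T, l) = (T - 5)/(l - 89) = (-5 + T)/(-89 + l))
O(R) = -306/197 (O(R) = -17/(197*(1/18)) = -17/197/18 = -17*18/197 = -306/197)
K((g - 7)², 100) + O(-69) = (-5 + (0 - 7)²)/(-89 + 100) - 306/197 = (-5 + (-7)²)/11 - 306/197 = (-5 + 49)/11 - 306/197 = (1/11)*44 - 306/197 = 4 - 306/197 = 482/197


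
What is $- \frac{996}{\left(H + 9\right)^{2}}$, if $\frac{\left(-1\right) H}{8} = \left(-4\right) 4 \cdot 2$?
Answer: $- \frac{996}{70225} \approx -0.014183$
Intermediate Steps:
$H = 256$ ($H = - 8 \left(-4\right) 4 \cdot 2 = - 8 \left(\left(-16\right) 2\right) = \left(-8\right) \left(-32\right) = 256$)
$- \frac{996}{\left(H + 9\right)^{2}} = - \frac{996}{\left(256 + 9\right)^{2}} = - \frac{996}{265^{2}} = - \frac{996}{70225}$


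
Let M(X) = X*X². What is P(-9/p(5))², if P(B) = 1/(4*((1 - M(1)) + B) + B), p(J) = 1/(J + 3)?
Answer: 1/129600 ≈ 7.7161e-6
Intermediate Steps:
M(X) = X³
p(J) = 1/(3 + J)
P(B) = 1/(5*B) (P(B) = 1/(4*((1 - 1*1³) + B) + B) = 1/(4*((1 - 1*1) + B) + B) = 1/(4*((1 - 1) + B) + B) = 1/(4*(0 + B) + B) = 1/(4*B + B) = 1/(5*B))
P(-9/p(5))² = (1/(5*((-9/(1/(3 + 5))))))² = (1/(5*((-9/(1/8)))))² = (1/(5*((-9/⅛))))² = (1/(5*((-9*8))))² = ((⅕)/(-72))² = ((⅕)*(-1/72))² = (-1/360)² = 1/129600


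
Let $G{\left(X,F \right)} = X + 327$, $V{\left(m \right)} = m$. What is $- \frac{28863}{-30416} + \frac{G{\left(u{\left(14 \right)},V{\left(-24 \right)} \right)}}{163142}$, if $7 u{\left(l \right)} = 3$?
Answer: $\frac{16515543147}{17367444752} \approx 0.95095$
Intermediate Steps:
$u{\left(l \right)} = \frac{3}{7}$ ($u{\left(l \right)} = \frac{1}{7} \cdot 3 = \frac{3}{7}$)
$G{\left(X,F \right)} = 327 + X$
$- \frac{28863}{-30416} + \frac{G{\left(u{\left(14 \right)},V{\left(-24 \right)} \right)}}{163142} = - \frac{28863}{-30416} + \frac{327 + \frac{3}{7}}{163142} = \left(-28863\right) \left(- \frac{1}{30416}\right) + \frac{2292}{7} \cdot \frac{1}{163142} = \frac{28863}{30416} + \frac{1146}{570997} = \frac{16515543147}{17367444752}$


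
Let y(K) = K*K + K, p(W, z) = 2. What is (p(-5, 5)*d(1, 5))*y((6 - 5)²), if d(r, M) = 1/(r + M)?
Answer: ⅔ ≈ 0.66667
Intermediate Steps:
d(r, M) = 1/(M + r)
y(K) = K + K² (y(K) = K² + K = K + K²)
(p(-5, 5)*d(1, 5))*y((6 - 5)²) = (2/(5 + 1))*((6 - 5)²*(1 + (6 - 5)²)) = (2/6)*(1²*(1 + 1²)) = (2*(⅙))*(1*(1 + 1)) = (1*2)/3 = (⅓)*2 = ⅔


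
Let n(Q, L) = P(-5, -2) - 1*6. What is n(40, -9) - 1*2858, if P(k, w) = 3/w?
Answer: -5731/2 ≈ -2865.5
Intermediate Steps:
n(Q, L) = -15/2 (n(Q, L) = 3/(-2) - 1*6 = 3*(-½) - 6 = -3/2 - 6 = -15/2)
n(40, -9) - 1*2858 = -15/2 - 1*2858 = -15/2 - 2858 = -5731/2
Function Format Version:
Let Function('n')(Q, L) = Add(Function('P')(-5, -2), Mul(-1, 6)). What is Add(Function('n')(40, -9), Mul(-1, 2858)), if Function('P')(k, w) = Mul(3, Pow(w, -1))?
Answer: Rational(-5731, 2) ≈ -2865.5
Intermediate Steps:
Function('n')(Q, L) = Rational(-15, 2) (Function('n')(Q, L) = Add(Mul(3, Pow(-2, -1)), Mul(-1, 6)) = Add(Mul(3, Rational(-1, 2)), -6) = Add(Rational(-3, 2), -6) = Rational(-15, 2))
Add(Function('n')(40, -9), Mul(-1, 2858)) = Add(Rational(-15, 2), Mul(-1, 2858)) = Add(Rational(-15, 2), -2858) = Rational(-5731, 2)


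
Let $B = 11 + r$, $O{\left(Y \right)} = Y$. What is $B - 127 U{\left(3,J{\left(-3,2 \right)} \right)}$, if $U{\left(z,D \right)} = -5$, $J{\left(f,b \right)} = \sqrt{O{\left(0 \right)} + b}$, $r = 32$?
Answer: $678$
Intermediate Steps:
$J{\left(f,b \right)} = \sqrt{b}$ ($J{\left(f,b \right)} = \sqrt{0 + b} = \sqrt{b}$)
$B = 43$ ($B = 11 + 32 = 43$)
$B - 127 U{\left(3,J{\left(-3,2 \right)} \right)} = 43 - -635 = 43 + 635 = 678$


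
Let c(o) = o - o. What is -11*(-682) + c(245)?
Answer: 7502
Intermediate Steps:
c(o) = 0
-11*(-682) + c(245) = -11*(-682) + 0 = 7502 + 0 = 7502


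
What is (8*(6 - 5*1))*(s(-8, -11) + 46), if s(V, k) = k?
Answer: 280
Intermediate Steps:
(8*(6 - 5*1))*(s(-8, -11) + 46) = (8*(6 - 5*1))*(-11 + 46) = (8*(6 - 5))*35 = (8*1)*35 = 8*35 = 280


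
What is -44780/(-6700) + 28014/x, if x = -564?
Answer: -1353649/31490 ≈ -42.987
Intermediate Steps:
-44780/(-6700) + 28014/x = -44780/(-6700) + 28014/(-564) = -44780*(-1/6700) + 28014*(-1/564) = 2239/335 - 4669/94 = -1353649/31490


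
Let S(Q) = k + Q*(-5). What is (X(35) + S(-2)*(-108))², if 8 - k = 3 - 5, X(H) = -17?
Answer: 4739329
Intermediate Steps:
k = 10 (k = 8 - (3 - 5) = 8 - 1*(-2) = 8 + 2 = 10)
S(Q) = 10 - 5*Q (S(Q) = 10 + Q*(-5) = 10 - 5*Q)
(X(35) + S(-2)*(-108))² = (-17 + (10 - 5*(-2))*(-108))² = (-17 + (10 + 10)*(-108))² = (-17 + 20*(-108))² = (-17 - 2160)² = (-2177)² = 4739329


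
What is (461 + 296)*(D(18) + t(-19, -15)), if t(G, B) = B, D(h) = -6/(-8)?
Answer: -43149/4 ≈ -10787.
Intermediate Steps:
D(h) = 3/4 (D(h) = -6*(-1/8) = 3/4)
(461 + 296)*(D(18) + t(-19, -15)) = (461 + 296)*(3/4 - 15) = 757*(-57/4) = -43149/4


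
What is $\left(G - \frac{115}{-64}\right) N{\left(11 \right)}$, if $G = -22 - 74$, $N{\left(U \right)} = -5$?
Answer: $\frac{30145}{64} \approx 471.02$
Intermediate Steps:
$G = -96$ ($G = -22 - 74 = -96$)
$\left(G - \frac{115}{-64}\right) N{\left(11 \right)} = \left(-96 - \frac{115}{-64}\right) \left(-5\right) = \left(-96 - - \frac{115}{64}\right) \left(-5\right) = \left(-96 + \frac{115}{64}\right) \left(-5\right) = \left(- \frac{6029}{64}\right) \left(-5\right) = \frac{30145}{64}$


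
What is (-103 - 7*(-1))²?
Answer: 9216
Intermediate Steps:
(-103 - 7*(-1))² = (-103 + 7)² = (-96)² = 9216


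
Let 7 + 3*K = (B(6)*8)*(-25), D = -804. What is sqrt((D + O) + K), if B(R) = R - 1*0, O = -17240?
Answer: I*sqrt(166017)/3 ≈ 135.82*I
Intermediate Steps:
B(R) = R (B(R) = R + 0 = R)
K = -1207/3 (K = -7/3 + ((6*8)*(-25))/3 = -7/3 + (48*(-25))/3 = -7/3 + (1/3)*(-1200) = -7/3 - 400 = -1207/3 ≈ -402.33)
sqrt((D + O) + K) = sqrt((-804 - 17240) - 1207/3) = sqrt(-18044 - 1207/3) = sqrt(-55339/3) = I*sqrt(166017)/3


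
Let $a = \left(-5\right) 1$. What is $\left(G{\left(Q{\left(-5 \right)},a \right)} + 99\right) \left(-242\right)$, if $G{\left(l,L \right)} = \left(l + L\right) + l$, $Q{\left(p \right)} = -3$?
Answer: $-21296$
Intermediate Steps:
$a = -5$
$G{\left(l,L \right)} = L + 2 l$ ($G{\left(l,L \right)} = \left(L + l\right) + l = L + 2 l$)
$\left(G{\left(Q{\left(-5 \right)},a \right)} + 99\right) \left(-242\right) = \left(\left(-5 + 2 \left(-3\right)\right) + 99\right) \left(-242\right) = \left(\left(-5 - 6\right) + 99\right) \left(-242\right) = \left(-11 + 99\right) \left(-242\right) = 88 \left(-242\right) = -21296$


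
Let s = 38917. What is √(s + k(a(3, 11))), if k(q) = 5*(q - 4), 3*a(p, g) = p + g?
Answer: √350283/3 ≈ 197.28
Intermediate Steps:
a(p, g) = g/3 + p/3 (a(p, g) = (p + g)/3 = (g + p)/3 = g/3 + p/3)
k(q) = -20 + 5*q (k(q) = 5*(-4 + q) = -20 + 5*q)
√(s + k(a(3, 11))) = √(38917 + (-20 + 5*((⅓)*11 + (⅓)*3))) = √(38917 + (-20 + 5*(11/3 + 1))) = √(38917 + (-20 + 5*(14/3))) = √(38917 + (-20 + 70/3)) = √(38917 + 10/3) = √(116761/3) = √350283/3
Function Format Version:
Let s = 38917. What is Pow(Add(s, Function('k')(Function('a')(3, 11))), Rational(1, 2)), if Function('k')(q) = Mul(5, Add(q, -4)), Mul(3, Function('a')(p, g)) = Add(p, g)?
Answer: Mul(Rational(1, 3), Pow(350283, Rational(1, 2))) ≈ 197.28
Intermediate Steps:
Function('a')(p, g) = Add(Mul(Rational(1, 3), g), Mul(Rational(1, 3), p)) (Function('a')(p, g) = Mul(Rational(1, 3), Add(p, g)) = Mul(Rational(1, 3), Add(g, p)) = Add(Mul(Rational(1, 3), g), Mul(Rational(1, 3), p)))
Function('k')(q) = Add(-20, Mul(5, q)) (Function('k')(q) = Mul(5, Add(-4, q)) = Add(-20, Mul(5, q)))
Pow(Add(s, Function('k')(Function('a')(3, 11))), Rational(1, 2)) = Pow(Add(38917, Add(-20, Mul(5, Add(Mul(Rational(1, 3), 11), Mul(Rational(1, 3), 3))))), Rational(1, 2)) = Pow(Add(38917, Add(-20, Mul(5, Add(Rational(11, 3), 1)))), Rational(1, 2)) = Pow(Add(38917, Add(-20, Mul(5, Rational(14, 3)))), Rational(1, 2)) = Pow(Add(38917, Add(-20, Rational(70, 3))), Rational(1, 2)) = Pow(Add(38917, Rational(10, 3)), Rational(1, 2)) = Pow(Rational(116761, 3), Rational(1, 2)) = Mul(Rational(1, 3), Pow(350283, Rational(1, 2)))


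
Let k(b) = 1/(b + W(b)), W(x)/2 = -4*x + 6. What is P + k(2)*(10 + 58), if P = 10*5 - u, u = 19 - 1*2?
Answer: -1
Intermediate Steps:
u = 17 (u = 19 - 2 = 17)
W(x) = 12 - 8*x (W(x) = 2*(-4*x + 6) = 2*(6 - 4*x) = 12 - 8*x)
k(b) = 1/(12 - 7*b) (k(b) = 1/(b + (12 - 8*b)) = 1/(12 - 7*b))
P = 33 (P = 10*5 - 1*17 = 50 - 17 = 33)
P + k(2)*(10 + 58) = 33 + (-1/(-12 + 7*2))*(10 + 58) = 33 - 1/(-12 + 14)*68 = 33 - 1/2*68 = 33 - 34 = -1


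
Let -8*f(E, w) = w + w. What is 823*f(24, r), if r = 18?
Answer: -7407/2 ≈ -3703.5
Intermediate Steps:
f(E, w) = -w/4 (f(E, w) = -(w + w)/8 = -w/4)
823*f(24, r) = 823*(-1/4*18) = 823*(-9/2) = -7407/2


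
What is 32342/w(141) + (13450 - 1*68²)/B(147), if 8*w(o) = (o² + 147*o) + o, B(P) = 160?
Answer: 200524217/3259920 ≈ 61.512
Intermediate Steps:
w(o) = o²/8 + 37*o/2 (w(o) = ((o² + 147*o) + o)/8 = (o² + 148*o)/8 = o²/8 + 37*o/2)
32342/w(141) + (13450 - 1*68²)/B(147) = 32342/(((⅛)*141*(148 + 141))) + (13450 - 1*68²)/160 = 32342/(((⅛)*141*289)) + (13450 - 1*4624)*(1/160) = 32342/(40749/8) + (13450 - 4624)*(1/160) = 32342*(8/40749) + 8826*(1/160) = 258736/40749 + 4413/80 = 200524217/3259920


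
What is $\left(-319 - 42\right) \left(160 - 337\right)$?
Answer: $63897$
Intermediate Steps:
$\left(-319 - 42\right) \left(160 - 337\right) = \left(-361\right) \left(-177\right) = 63897$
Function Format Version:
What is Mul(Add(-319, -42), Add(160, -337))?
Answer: 63897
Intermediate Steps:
Mul(Add(-319, -42), Add(160, -337)) = Mul(-361, -177) = 63897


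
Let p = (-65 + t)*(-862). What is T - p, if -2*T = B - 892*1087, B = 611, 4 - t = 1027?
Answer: -906719/2 ≈ -4.5336e+5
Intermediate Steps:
t = -1023 (t = 4 - 1*1027 = 4 - 1027 = -1023)
p = 937856 (p = (-65 - 1023)*(-862) = -1088*(-862) = 937856)
T = 968993/2 (T = -(611 - 892*1087)/2 = -(611 - 969604)/2 = -½*(-968993) = 968993/2 ≈ 4.8450e+5)
T - p = 968993/2 - 1*937856 = 968993/2 - 937856 = -906719/2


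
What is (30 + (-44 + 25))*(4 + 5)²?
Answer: 891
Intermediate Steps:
(30 + (-44 + 25))*(4 + 5)² = (30 - 19)*9² = 11*81 = 891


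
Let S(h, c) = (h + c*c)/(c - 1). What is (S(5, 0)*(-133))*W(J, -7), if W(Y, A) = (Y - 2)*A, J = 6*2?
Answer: -46550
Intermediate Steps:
J = 12
W(Y, A) = A*(-2 + Y) (W(Y, A) = (-2 + Y)*A = A*(-2 + Y))
S(h, c) = (h + c²)/(-1 + c)
(S(5, 0)*(-133))*W(J, -7) = (((5 + 0²)/(-1 + 0))*(-133))*(-7*(-2 + 12)) = (((5 + 0)/(-1))*(-133))*(-7*10) = (-1*5*(-133))*(-70) = -5*(-133)*(-70) = 665*(-70) = -46550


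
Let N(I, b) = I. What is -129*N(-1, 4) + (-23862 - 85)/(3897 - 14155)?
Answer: 1347229/10258 ≈ 131.33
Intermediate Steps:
-129*N(-1, 4) + (-23862 - 85)/(3897 - 14155) = -129*(-1) + (-23862 - 85)/(3897 - 14155) = 129 - 23947/(-10258) = 129 - 23947*(-1/10258) = 129 + 23947/10258 = 1347229/10258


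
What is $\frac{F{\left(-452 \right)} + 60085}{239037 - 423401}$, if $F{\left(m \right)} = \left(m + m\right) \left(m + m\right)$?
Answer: $- \frac{877301}{184364} \approx -4.7585$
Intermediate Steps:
$F{\left(m \right)} = 4 m^{2}$ ($F{\left(m \right)} = 2 m 2 m = 4 m^{2}$)
$\frac{F{\left(-452 \right)} + 60085}{239037 - 423401} = \frac{4 \left(-452\right)^{2} + 60085}{239037 - 423401} = \frac{4 \cdot 204304 + 60085}{-184364} = \left(817216 + 60085\right) \left(- \frac{1}{184364}\right) = 877301 \left(- \frac{1}{184364}\right) = - \frac{877301}{184364}$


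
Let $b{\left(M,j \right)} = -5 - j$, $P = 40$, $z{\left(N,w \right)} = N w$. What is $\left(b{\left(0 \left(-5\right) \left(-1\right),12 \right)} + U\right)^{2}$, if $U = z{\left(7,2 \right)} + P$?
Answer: $1369$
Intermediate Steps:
$U = 54$ ($U = 7 \cdot 2 + 40 = 14 + 40 = 54$)
$\left(b{\left(0 \left(-5\right) \left(-1\right),12 \right)} + U\right)^{2} = \left(\left(-5 - 12\right) + 54\right)^{2} = \left(-17 + 54\right)^{2} = 37^{2} = 1369$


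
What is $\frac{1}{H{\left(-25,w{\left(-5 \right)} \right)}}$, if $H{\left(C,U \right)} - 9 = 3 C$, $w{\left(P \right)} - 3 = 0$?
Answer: $- \frac{1}{66} \approx -0.015152$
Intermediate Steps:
$w{\left(P \right)} = 3$ ($w{\left(P \right)} = 3 + 0 = 3$)
$H{\left(C,U \right)} = 9 + 3 C$
$\frac{1}{H{\left(-25,w{\left(-5 \right)} \right)}} = \frac{1}{9 + 3 \left(-25\right)} = \frac{1}{9 - 75} = \frac{1}{-66} = - \frac{1}{66}$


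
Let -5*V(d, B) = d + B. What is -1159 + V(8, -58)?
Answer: -1149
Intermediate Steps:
V(d, B) = -B/5 - d/5 (V(d, B) = -(d + B)/5 = -(B + d)/5 = -B/5 - d/5)
-1159 + V(8, -58) = -1159 + (-1/5*(-58) - 1/5*8) = -1159 + (58/5 - 8/5) = -1159 + 10 = -1149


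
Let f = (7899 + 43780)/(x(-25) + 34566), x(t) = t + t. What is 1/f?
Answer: 34516/51679 ≈ 0.66789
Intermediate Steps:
x(t) = 2*t
f = 51679/34516 (f = (7899 + 43780)/(2*(-25) + 34566) = 51679/(-50 + 34566) = 51679/34516 ≈ 1.4972)
1/f = 1/(51679/34516) = 34516/51679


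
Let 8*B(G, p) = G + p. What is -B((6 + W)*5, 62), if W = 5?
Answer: -117/8 ≈ -14.625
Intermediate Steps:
B(G, p) = G/8 + p/8 (B(G, p) = (G + p)/8 = G/8 + p/8)
-B((6 + W)*5, 62) = -(((6 + 5)*5)/8 + (1/8)*62) = -((11*5)/8 + 31/4) = -((1/8)*55 + 31/4) = -(55/8 + 31/4) = -1*117/8 = -117/8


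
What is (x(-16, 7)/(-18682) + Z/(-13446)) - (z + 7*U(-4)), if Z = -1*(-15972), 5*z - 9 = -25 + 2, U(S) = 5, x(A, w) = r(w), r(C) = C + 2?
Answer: -6989242547/209331810 ≈ -33.388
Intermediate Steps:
r(C) = 2 + C
x(A, w) = 2 + w
z = -14/5 (z = 9/5 + (-25 + 2)/5 = 9/5 + (⅕)*(-23) = 9/5 - 23/5 = -14/5 ≈ -2.8000)
Z = 15972
(x(-16, 7)/(-18682) + Z/(-13446)) - (z + 7*U(-4)) = ((2 + 7)/(-18682) + 15972/(-13446)) - (-14/5 + 7*5) = (9*(-1/18682) + 15972*(-1/13446)) - (-14/5 + 35) = (-9/18682 - 2662/2241) - 1*161/5 = -49751653/41866362 - 161/5 = -6989242547/209331810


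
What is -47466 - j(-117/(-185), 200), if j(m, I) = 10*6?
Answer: -47526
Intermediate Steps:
j(m, I) = 60
-47466 - j(-117/(-185), 200) = -47466 - 1*60 = -47466 - 60 = -47526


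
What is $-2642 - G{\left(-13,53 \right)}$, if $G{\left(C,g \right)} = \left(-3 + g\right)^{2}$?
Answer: $-5142$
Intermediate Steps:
$-2642 - G{\left(-13,53 \right)} = -2642 - \left(-3 + 53\right)^{2} = -2642 - 50^{2} = -2642 - 2500 = -5142$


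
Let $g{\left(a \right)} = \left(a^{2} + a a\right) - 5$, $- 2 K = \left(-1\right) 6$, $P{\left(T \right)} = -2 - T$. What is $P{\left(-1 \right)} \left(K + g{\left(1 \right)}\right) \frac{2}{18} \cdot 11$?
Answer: $0$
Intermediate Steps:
$K = 3$ ($K = - \frac{\left(-1\right) 6}{2} = \left(- \frac{1}{2}\right) \left(-6\right) = 3$)
$g{\left(a \right)} = -5 + 2 a^{2}$ ($g{\left(a \right)} = \left(a^{2} + a^{2}\right) - 5 = 2 a^{2} - 5 = -5 + 2 a^{2}$)
$P{\left(-1 \right)} \left(K + g{\left(1 \right)}\right) \frac{2}{18} \cdot 11 = \left(-2 - -1\right) \left(3 - \left(5 - 2 \cdot 1^{2}\right)\right) \frac{2}{18} \cdot 11 = \left(-2 + 1\right) \left(3 + \left(-5 + 2 \cdot 1\right)\right) 2 \cdot \frac{1}{18} \cdot 11 = - (3 + \left(-5 + 2\right)) \frac{1}{9} \cdot 11 = - (3 - 3) \frac{1}{9} \cdot 11 = \left(-1\right) 0 \cdot \frac{1}{9} \cdot 11 = 0 \cdot \frac{1}{9} \cdot 11 = 0 \cdot 11 = 0$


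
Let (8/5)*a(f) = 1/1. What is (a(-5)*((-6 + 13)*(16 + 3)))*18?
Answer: 5985/4 ≈ 1496.3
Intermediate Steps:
a(f) = 5/8 (a(f) = (5/8)/1 = (5/8)*1 = 5/8)
(a(-5)*((-6 + 13)*(16 + 3)))*18 = (5*((-6 + 13)*(16 + 3))/8)*18 = (5*(7*19)/8)*18 = ((5/8)*133)*18 = (665/8)*18 = 5985/4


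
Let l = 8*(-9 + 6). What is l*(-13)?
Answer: 312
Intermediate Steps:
l = -24 (l = 8*(-3) = -24)
l*(-13) = -24*(-13) = 312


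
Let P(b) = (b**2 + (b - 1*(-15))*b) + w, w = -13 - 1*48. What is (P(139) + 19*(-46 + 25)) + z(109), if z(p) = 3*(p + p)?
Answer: 40921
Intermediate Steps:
w = -61 (w = -13 - 48 = -61)
z(p) = 6*p (z(p) = 3*(2*p) = 6*p)
P(b) = -61 + b**2 + b*(15 + b) (P(b) = (b**2 + (b - 1*(-15))*b) - 61 = (b**2 + (b + 15)*b) - 61 = (b**2 + (15 + b)*b) - 61 = (b**2 + b*(15 + b)) - 61 = -61 + b**2 + b*(15 + b))
(P(139) + 19*(-46 + 25)) + z(109) = ((-61 + 2*139**2 + 15*139) + 19*(-46 + 25)) + 6*109 = ((-61 + 2*19321 + 2085) + 19*(-21)) + 654 = ((-61 + 38642 + 2085) - 399) + 654 = (40666 - 399) + 654 = 40267 + 654 = 40921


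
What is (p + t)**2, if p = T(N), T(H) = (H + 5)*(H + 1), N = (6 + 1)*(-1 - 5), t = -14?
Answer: 2259009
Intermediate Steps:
N = -42 (N = 7*(-6) = -42)
T(H) = (1 + H)*(5 + H) (T(H) = (5 + H)*(1 + H) = (1 + H)*(5 + H))
p = 1517 (p = 5 + (-42)**2 + 6*(-42) = 5 + 1764 - 252 = 1517)
(p + t)**2 = (1517 - 14)**2 = 1503**2 = 2259009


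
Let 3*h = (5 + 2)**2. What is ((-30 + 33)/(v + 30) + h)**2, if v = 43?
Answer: 12859396/47961 ≈ 268.12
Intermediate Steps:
h = 49/3 (h = (5 + 2)**2/3 = (1/3)*7**2 = (1/3)*49 = 49/3 ≈ 16.333)
((-30 + 33)/(v + 30) + h)**2 = ((-30 + 33)/(43 + 30) + 49/3)**2 = (3/73 + 49/3)**2 = (3586/219)**2 = 12859396/47961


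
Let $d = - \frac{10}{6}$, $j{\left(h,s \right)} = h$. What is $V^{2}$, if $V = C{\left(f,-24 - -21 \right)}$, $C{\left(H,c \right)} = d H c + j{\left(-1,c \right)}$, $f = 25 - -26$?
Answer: $64516$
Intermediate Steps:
$f = 51$ ($f = 25 + 26 = 51$)
$d = - \frac{5}{3}$ ($d = \left(-10\right) \frac{1}{6} = - \frac{5}{3} \approx -1.6667$)
$C{\left(H,c \right)} = -1 - \frac{5 H c}{3}$ ($C{\left(H,c \right)} = - \frac{5 H}{3} c - 1 = - \frac{5 H c}{3} - 1 = -1 - \frac{5 H c}{3}$)
$V = 254$ ($V = -1 - 85 \left(-24 - -21\right) = -1 - 85 \left(-24 + 21\right) = -1 - 85 \left(-3\right) = -1 + 255 = 254$)
$V^{2} = 254^{2} = 64516$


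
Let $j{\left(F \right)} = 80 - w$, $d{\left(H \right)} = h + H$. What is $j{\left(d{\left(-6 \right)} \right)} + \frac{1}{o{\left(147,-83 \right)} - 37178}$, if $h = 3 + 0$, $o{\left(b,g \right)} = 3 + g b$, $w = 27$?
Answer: $\frac{2616927}{49376} \approx 53.0$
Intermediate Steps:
$o{\left(b,g \right)} = 3 + b g$
$h = 3$
$d{\left(H \right)} = 3 + H$
$j{\left(F \right)} = 53$ ($j{\left(F \right)} = 80 - 27 = 53$)
$j{\left(d{\left(-6 \right)} \right)} + \frac{1}{o{\left(147,-83 \right)} - 37178} = 53 + \frac{1}{\left(3 + 147 \left(-83\right)\right) - 37178} = 53 + \frac{1}{\left(3 - 12201\right) - 37178} = 53 + \frac{1}{-12198 - 37178} = 53 + \frac{1}{-49376} = 53 - \frac{1}{49376} = \frac{2616927}{49376}$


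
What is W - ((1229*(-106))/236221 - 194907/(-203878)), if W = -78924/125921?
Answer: -118001572779679/114422428940566 ≈ -1.0313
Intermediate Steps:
W = -78924/125921 (W = -78924*1/125921 = -78924/125921 ≈ -0.62677)
W - ((1229*(-106))/236221 - 194907/(-203878)) = -78924/125921 - ((1229*(-106))/236221 - 194907/(-203878)) = -78924/125921 - (-130274*1/236221 - 194907*(-1/203878)) = -78924/125921 - (-2458/4457 + 194907/203878) = -78924/125921 - 1*367568375/908684246 = -78924/125921 - 367568375/908684246 = -118001572779679/114422428940566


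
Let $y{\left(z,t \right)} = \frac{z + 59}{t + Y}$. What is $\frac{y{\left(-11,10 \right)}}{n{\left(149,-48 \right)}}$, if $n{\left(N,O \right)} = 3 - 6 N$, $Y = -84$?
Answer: $\frac{8}{10989} \approx 0.000728$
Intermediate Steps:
$y{\left(z,t \right)} = \frac{59 + z}{-84 + t}$ ($y{\left(z,t \right)} = \frac{z + 59}{t - 84} = \frac{59 + z}{-84 + t}$)
$\frac{y{\left(-11,10 \right)}}{n{\left(149,-48 \right)}} = \frac{\frac{1}{-84 + 10} \left(59 - 11\right)}{3 - 894} = \frac{\frac{1}{-74} \cdot 48}{3 - 894} = \frac{\left(- \frac{1}{74}\right) 48}{-891} = \left(- \frac{24}{37}\right) \left(- \frac{1}{891}\right) = \frac{8}{10989}$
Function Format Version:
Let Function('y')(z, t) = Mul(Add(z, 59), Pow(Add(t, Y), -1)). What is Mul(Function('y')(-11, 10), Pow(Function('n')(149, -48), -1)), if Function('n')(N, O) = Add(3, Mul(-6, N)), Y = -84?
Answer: Rational(8, 10989) ≈ 0.00072800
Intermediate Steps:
Function('y')(z, t) = Mul(Pow(Add(-84, t), -1), Add(59, z)) (Function('y')(z, t) = Mul(Add(z, 59), Pow(Add(t, -84), -1)) = Mul(Add(59, z), Pow(Add(-84, t), -1)) = Mul(Pow(Add(-84, t), -1), Add(59, z)))
Mul(Function('y')(-11, 10), Pow(Function('n')(149, -48), -1)) = Mul(Mul(Pow(Add(-84, 10), -1), Add(59, -11)), Pow(Add(3, Mul(-6, 149)), -1)) = Mul(Mul(Pow(-74, -1), 48), Pow(Add(3, -894), -1)) = Mul(Mul(Rational(-1, 74), 48), Pow(-891, -1)) = Mul(Rational(-24, 37), Rational(-1, 891)) = Rational(8, 10989)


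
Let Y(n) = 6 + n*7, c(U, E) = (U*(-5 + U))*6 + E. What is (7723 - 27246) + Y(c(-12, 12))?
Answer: -10865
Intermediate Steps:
c(U, E) = E + 6*U*(-5 + U) (c(U, E) = 6*U*(-5 + U) + E = E + 6*U*(-5 + U))
Y(n) = 6 + 7*n
(7723 - 27246) + Y(c(-12, 12)) = (7723 - 27246) + (6 + 7*(12 - 30*(-12) + 6*(-12)**2)) = -19523 + (6 + 7*(12 + 360 + 6*144)) = -19523 + (6 + 7*(12 + 360 + 864)) = -19523 + (6 + 7*1236) = -19523 + (6 + 8652) = -19523 + 8658 = -10865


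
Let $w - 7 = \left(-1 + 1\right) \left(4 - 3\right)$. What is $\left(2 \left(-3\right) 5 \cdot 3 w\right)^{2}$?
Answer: $396900$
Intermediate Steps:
$w = 7$ ($w = 7 + \left(-1 + 1\right) \left(4 - 3\right) = 7 + 0 \cdot 1 = 7 + 0 = 7$)
$\left(2 \left(-3\right) 5 \cdot 3 w\right)^{2} = \left(2 \left(-3\right) 5 \cdot 3 \cdot 7\right)^{2} = \left(\left(-6\right) 5 \cdot 3 \cdot 7\right)^{2} = \left(\left(-30\right) 3 \cdot 7\right)^{2} = \left(\left(-90\right) 7\right)^{2} = \left(-630\right)^{2} = 396900$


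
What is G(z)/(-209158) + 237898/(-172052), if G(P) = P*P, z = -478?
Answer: -22267349763/8996513054 ≈ -2.4751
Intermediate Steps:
G(P) = P²
G(z)/(-209158) + 237898/(-172052) = (-478)²/(-209158) + 237898/(-172052) = 228484*(-1/209158) + 237898*(-1/172052) = -114242/104579 - 118949/86026 = -22267349763/8996513054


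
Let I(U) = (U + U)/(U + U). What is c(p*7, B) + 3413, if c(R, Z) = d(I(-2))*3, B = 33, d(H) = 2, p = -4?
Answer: 3419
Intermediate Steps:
I(U) = 1 (I(U) = (2*U)/((2*U)) = (2*U)*(1/(2*U)) = 1)
c(R, Z) = 6 (c(R, Z) = 2*3 = 6)
c(p*7, B) + 3413 = 6 + 3413 = 3419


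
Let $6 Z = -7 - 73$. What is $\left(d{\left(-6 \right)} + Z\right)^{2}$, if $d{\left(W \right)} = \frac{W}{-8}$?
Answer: $\frac{22801}{144} \approx 158.34$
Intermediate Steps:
$d{\left(W \right)} = - \frac{W}{8}$ ($d{\left(W \right)} = W \left(- \frac{1}{8}\right) = - \frac{W}{8}$)
$Z = - \frac{40}{3}$ ($Z = \frac{-7 - 73}{6} = \frac{1}{6} \left(-80\right) = - \frac{40}{3} \approx -13.333$)
$\left(d{\left(-6 \right)} + Z\right)^{2} = \left(\left(- \frac{1}{8}\right) \left(-6\right) - \frac{40}{3}\right)^{2} = \left(\frac{3}{4} - \frac{40}{3}\right)^{2} = \left(- \frac{151}{12}\right)^{2} = \frac{22801}{144}$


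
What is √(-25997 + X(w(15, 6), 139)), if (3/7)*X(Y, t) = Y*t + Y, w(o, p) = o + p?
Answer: I*√19137 ≈ 138.34*I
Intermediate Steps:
X(Y, t) = 7*Y/3 + 7*Y*t/3 (X(Y, t) = 7*(Y*t + Y)/3 = 7*(Y + Y*t)/3 = 7*Y/3 + 7*Y*t/3)
√(-25997 + X(w(15, 6), 139)) = √(-25997 + 7*(15 + 6)*(1 + 139)/3) = √(-25997 + (7/3)*21*140) = √(-25997 + 6860) = √(-19137) = I*√19137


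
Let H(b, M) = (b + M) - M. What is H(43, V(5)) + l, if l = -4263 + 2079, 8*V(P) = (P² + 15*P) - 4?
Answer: -2141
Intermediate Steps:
V(P) = -½ + P²/8 + 15*P/8 (V(P) = ((P² + 15*P) - 4)/8 = (-4 + P² + 15*P)/8 = -½ + P²/8 + 15*P/8)
l = -2184
H(b, M) = b (H(b, M) = (M + b) - M = b)
H(43, V(5)) + l = 43 - 2184 = -2141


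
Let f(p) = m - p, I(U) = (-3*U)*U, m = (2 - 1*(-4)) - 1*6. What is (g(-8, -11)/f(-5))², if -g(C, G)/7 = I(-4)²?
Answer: 260112384/25 ≈ 1.0404e+7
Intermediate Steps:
m = 0 (m = (2 + 4) - 6 = 6 - 6 = 0)
I(U) = -3*U²
f(p) = -p (f(p) = 0 - p = -p)
g(C, G) = -16128 (g(C, G) = -7*(-3*(-4)²)² = -7*(-3*16)² = -7*(-48)² = -7*2304 = -16128)
(g(-8, -11)/f(-5))² = (-16128/((-1*(-5))))² = (-16128/5)² = 260112384/25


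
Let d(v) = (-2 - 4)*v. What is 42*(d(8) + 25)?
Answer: -966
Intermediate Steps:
d(v) = -6*v
42*(d(8) + 25) = 42*(-6*8 + 25) = 42*(-48 + 25) = 42*(-23) = -966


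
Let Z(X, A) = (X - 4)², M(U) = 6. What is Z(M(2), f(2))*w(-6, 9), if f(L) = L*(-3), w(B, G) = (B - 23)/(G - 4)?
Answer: -116/5 ≈ -23.200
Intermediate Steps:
w(B, G) = (-23 + B)/(-4 + G)
f(L) = -3*L
Z(X, A) = (-4 + X)²
Z(M(2), f(2))*w(-6, 9) = (-4 + 6)²*((-23 - 6)/(-4 + 9)) = 2²*(-29/5) = 4*((⅕)*(-29)) = 4*(-29/5) = -116/5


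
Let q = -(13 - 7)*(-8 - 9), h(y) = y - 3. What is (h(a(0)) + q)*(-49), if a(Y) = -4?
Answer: -4655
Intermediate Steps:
h(y) = -3 + y
q = 102 (q = -6*(-17) = -1*(-102) = 102)
(h(a(0)) + q)*(-49) = ((-3 - 4) + 102)*(-49) = (-7 + 102)*(-49) = 95*(-49) = -4655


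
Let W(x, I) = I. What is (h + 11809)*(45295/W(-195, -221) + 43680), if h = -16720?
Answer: -47184814335/221 ≈ -2.1351e+8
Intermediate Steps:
(h + 11809)*(45295/W(-195, -221) + 43680) = (-16720 + 11809)*(45295/(-221) + 43680) = -4911*(45295*(-1/221) + 43680) = -4911*(-45295/221 + 43680) = -4911*9607985/221 = -47184814335/221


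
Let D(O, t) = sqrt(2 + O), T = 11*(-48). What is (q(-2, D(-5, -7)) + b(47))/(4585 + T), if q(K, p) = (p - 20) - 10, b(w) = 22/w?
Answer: -1388/190679 + I*sqrt(3)/4057 ≈ -0.0072792 + 0.00042693*I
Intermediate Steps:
T = -528
q(K, p) = -30 + p (q(K, p) = (-20 + p) - 10 = -30 + p)
(q(-2, D(-5, -7)) + b(47))/(4585 + T) = ((-30 + sqrt(2 - 5)) + 22/47)/(4585 - 528) = ((-30 + sqrt(-3)) + 22*(1/47))/4057 = ((-30 + I*sqrt(3)) + 22/47)*(1/4057) = (-1388/47 + I*sqrt(3))*(1/4057) = -1388/190679 + I*sqrt(3)/4057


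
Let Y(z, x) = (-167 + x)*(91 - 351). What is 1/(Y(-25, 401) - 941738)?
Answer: -1/1002578 ≈ -9.9743e-7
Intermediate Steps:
Y(z, x) = 43420 - 260*x (Y(z, x) = (-167 + x)*(-260) = 43420 - 260*x)
1/(Y(-25, 401) - 941738) = 1/((43420 - 260*401) - 941738) = 1/((43420 - 104260) - 941738) = 1/(-60840 - 941738) = 1/(-1002578) = -1/1002578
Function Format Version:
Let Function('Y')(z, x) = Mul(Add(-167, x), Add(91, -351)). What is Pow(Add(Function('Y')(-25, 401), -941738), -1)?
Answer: Rational(-1, 1002578) ≈ -9.9743e-7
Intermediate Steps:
Function('Y')(z, x) = Add(43420, Mul(-260, x)) (Function('Y')(z, x) = Mul(Add(-167, x), -260) = Add(43420, Mul(-260, x)))
Pow(Add(Function('Y')(-25, 401), -941738), -1) = Pow(Add(Add(43420, Mul(-260, 401)), -941738), -1) = Pow(Add(Add(43420, -104260), -941738), -1) = Pow(Add(-60840, -941738), -1) = Pow(-1002578, -1) = Rational(-1, 1002578)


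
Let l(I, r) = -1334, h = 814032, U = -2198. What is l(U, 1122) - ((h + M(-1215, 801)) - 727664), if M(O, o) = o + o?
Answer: -89304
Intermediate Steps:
M(O, o) = 2*o
l(U, 1122) - ((h + M(-1215, 801)) - 727664) = -1334 - ((814032 + 2*801) - 727664) = -1334 - ((814032 + 1602) - 727664) = -1334 - (815634 - 727664) = -1334 - 1*87970 = -1334 - 87970 = -89304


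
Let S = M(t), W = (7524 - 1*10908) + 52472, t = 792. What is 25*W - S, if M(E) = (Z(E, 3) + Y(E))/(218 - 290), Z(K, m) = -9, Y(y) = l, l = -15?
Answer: 3681599/3 ≈ 1.2272e+6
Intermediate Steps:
Y(y) = -15
M(E) = 1/3 (M(E) = (-9 - 15)/(218 - 290) = -24/(-72) = -24*(-1/72) = 1/3)
W = 49088 (W = (7524 - 10908) + 52472 = -3384 + 52472 = 49088)
S = 1/3 ≈ 0.33333
25*W - S = 25*49088 - 1*1/3 = 1227200 - 1/3 = 3681599/3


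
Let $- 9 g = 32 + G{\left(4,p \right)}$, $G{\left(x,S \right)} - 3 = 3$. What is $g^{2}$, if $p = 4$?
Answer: $\frac{1444}{81} \approx 17.827$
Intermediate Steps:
$G{\left(x,S \right)} = 6$ ($G{\left(x,S \right)} = 3 + 3 = 6$)
$g = - \frac{38}{9}$ ($g = - \frac{32 + 6}{9} = \left(- \frac{1}{9}\right) 38 = - \frac{38}{9} \approx -4.2222$)
$g^{2} = \left(- \frac{38}{9}\right)^{2} = \frac{1444}{81}$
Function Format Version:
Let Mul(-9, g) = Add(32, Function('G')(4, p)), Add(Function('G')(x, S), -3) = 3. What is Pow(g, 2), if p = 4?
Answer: Rational(1444, 81) ≈ 17.827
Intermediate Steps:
Function('G')(x, S) = 6 (Function('G')(x, S) = Add(3, 3) = 6)
g = Rational(-38, 9) (g = Mul(Rational(-1, 9), Add(32, 6)) = Mul(Rational(-1, 9), 38) = Rational(-38, 9) ≈ -4.2222)
Pow(g, 2) = Pow(Rational(-38, 9), 2) = Rational(1444, 81)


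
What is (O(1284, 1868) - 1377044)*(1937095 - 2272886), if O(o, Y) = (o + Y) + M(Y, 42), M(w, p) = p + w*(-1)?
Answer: 461953722938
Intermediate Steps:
M(w, p) = p - w
O(o, Y) = 42 + o (O(o, Y) = (o + Y) + (42 - Y) = (Y + o) + (42 - Y) = 42 + o)
(O(1284, 1868) - 1377044)*(1937095 - 2272886) = ((42 + 1284) - 1377044)*(1937095 - 2272886) = (1326 - 1377044)*(-335791) = -1375718*(-335791) = 461953722938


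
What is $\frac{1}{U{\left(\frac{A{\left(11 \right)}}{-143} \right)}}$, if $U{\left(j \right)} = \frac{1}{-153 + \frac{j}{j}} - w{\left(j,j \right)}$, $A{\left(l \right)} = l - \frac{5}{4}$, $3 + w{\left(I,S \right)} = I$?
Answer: $\frac{1672}{5119} \approx 0.32663$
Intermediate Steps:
$w{\left(I,S \right)} = -3 + I$
$A{\left(l \right)} = - \frac{5}{4} + l$ ($A{\left(l \right)} = l - 5 \cdot \frac{1}{4} = l - \frac{5}{4} = - \frac{5}{4} + l$)
$U{\left(j \right)} = \frac{455}{152} - j$ ($U{\left(j \right)} = \frac{1}{-153 + \frac{j}{j}} - \left(-3 + j\right) = \frac{1}{-153 + 1} - \left(-3 + j\right) = \frac{1}{-152} - \left(-3 + j\right) = - \frac{1}{152} - \left(-3 + j\right) = \frac{455}{152} - j$)
$\frac{1}{U{\left(\frac{A{\left(11 \right)}}{-143} \right)}} = \frac{1}{\frac{455}{152} - \frac{- \frac{5}{4} + 11}{-143}} = \frac{1}{\frac{455}{152} - \frac{39}{4} \left(- \frac{1}{143}\right)} = \frac{1}{\frac{455}{152} - - \frac{3}{44}} = \frac{1}{\frac{455}{152} + \frac{3}{44}} = \frac{1}{\frac{5119}{1672}} = \frac{1672}{5119}$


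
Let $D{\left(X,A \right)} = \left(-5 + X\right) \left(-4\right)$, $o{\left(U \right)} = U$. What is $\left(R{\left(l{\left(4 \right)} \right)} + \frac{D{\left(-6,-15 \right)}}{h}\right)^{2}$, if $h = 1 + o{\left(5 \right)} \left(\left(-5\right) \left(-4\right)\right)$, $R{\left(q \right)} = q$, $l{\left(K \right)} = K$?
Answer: $\frac{200704}{10201} \approx 19.675$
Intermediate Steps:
$D{\left(X,A \right)} = 20 - 4 X$
$h = 101$ ($h = 1 + 5 \left(\left(-5\right) \left(-4\right)\right) = 1 + 5 \cdot 20 = 1 + 100 = 101$)
$\left(R{\left(l{\left(4 \right)} \right)} + \frac{D{\left(-6,-15 \right)}}{h}\right)^{2} = \left(4 + \frac{20 - -24}{101}\right)^{2} = \left(4 + \left(20 + 24\right) \frac{1}{101}\right)^{2} = \left(4 + 44 \cdot \frac{1}{101}\right)^{2} = \left(4 + \frac{44}{101}\right)^{2} = \left(\frac{448}{101}\right)^{2} = \frac{200704}{10201}$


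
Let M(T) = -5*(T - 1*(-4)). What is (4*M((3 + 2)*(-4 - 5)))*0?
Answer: 0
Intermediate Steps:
M(T) = -20 - 5*T (M(T) = -5*(T + 4) = -5*(4 + T) = -20 - 5*T)
(4*M((3 + 2)*(-4 - 5)))*0 = (4*(-20 - 5*(3 + 2)*(-4 - 5)))*0 = (4*(-20 - 25*(-9)))*0 = (4*(-20 - 5*(-45)))*0 = (4*(-20 + 225))*0 = (4*205)*0 = 820*0 = 0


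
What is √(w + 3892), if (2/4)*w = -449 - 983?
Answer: 2*√257 ≈ 32.062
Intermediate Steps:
w = -2864 (w = 2*(-449 - 983) = 2*(-1432) = -2864)
√(w + 3892) = √(-2864 + 3892) = √1028 = 2*√257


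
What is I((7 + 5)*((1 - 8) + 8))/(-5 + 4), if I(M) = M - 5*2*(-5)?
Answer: -62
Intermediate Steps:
I(M) = 50 + M (I(M) = M - 10*(-5) = M + 50 = 50 + M)
I((7 + 5)*((1 - 8) + 8))/(-5 + 4) = (50 + (7 + 5)*((1 - 8) + 8))/(-5 + 4) = (50 + 12*(-7 + 8))/(-1) = -(50 + 12*1) = -(50 + 12) = -1*62 = -62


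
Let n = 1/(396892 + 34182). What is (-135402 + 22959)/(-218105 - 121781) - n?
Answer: 12117728474/36629004391 ≈ 0.33082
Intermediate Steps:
n = 1/431074 ≈ 2.3198e-6
(-135402 + 22959)/(-218105 - 121781) - n = (-135402 + 22959)/(-218105 - 121781) - 1*1/431074 = -112443/(-339886) - 1/431074 = -112443*(-1/339886) - 1/431074 = 112443/339886 - 1/431074 = 12117728474/36629004391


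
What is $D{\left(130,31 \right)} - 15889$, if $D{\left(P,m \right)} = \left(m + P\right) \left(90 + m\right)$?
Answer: $3592$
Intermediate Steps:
$D{\left(P,m \right)} = \left(90 + m\right) \left(P + m\right)$ ($D{\left(P,m \right)} = \left(P + m\right) \left(90 + m\right) = \left(90 + m\right) \left(P + m\right)$)
$D{\left(130,31 \right)} - 15889 = \left(31^{2} + 90 \cdot 130 + 90 \cdot 31 + 130 \cdot 31\right) - 15889 = \left(961 + 11700 + 2790 + 4030\right) - 15889 = 19481 - 15889 = 3592$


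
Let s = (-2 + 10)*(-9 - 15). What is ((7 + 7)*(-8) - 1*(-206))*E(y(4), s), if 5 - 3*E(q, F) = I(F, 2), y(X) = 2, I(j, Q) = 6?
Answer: -94/3 ≈ -31.333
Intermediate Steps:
s = -192 (s = 8*(-24) = -192)
E(q, F) = -⅓ (E(q, F) = 5/3 - ⅓*6 = 5/3 - 2 = -⅓)
((7 + 7)*(-8) - 1*(-206))*E(y(4), s) = ((7 + 7)*(-8) - 1*(-206))*(-⅓) = (14*(-8) + 206)*(-⅓) = (-112 + 206)*(-⅓) = 94*(-⅓) = -94/3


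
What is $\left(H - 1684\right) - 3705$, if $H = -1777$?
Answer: $-7166$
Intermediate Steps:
$\left(H - 1684\right) - 3705 = \left(-1777 - 1684\right) - 3705 = -3461 - 3705 = -7166$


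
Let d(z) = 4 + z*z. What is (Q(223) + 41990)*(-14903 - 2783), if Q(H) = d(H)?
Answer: -1622212978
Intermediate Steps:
d(z) = 4 + z²
Q(H) = 4 + H²
(Q(223) + 41990)*(-14903 - 2783) = ((4 + 223²) + 41990)*(-14903 - 2783) = ((4 + 49729) + 41990)*(-17686) = (49733 + 41990)*(-17686) = 91723*(-17686) = -1622212978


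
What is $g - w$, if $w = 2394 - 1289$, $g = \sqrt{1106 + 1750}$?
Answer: $-1105 + 2 \sqrt{714} \approx -1051.6$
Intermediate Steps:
$g = 2 \sqrt{714}$ ($g = \sqrt{2856} = 2 \sqrt{714} \approx 53.442$)
$w = 1105$
$g - w = 2 \sqrt{714} - 1105 = -1105 + 2 \sqrt{714}$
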